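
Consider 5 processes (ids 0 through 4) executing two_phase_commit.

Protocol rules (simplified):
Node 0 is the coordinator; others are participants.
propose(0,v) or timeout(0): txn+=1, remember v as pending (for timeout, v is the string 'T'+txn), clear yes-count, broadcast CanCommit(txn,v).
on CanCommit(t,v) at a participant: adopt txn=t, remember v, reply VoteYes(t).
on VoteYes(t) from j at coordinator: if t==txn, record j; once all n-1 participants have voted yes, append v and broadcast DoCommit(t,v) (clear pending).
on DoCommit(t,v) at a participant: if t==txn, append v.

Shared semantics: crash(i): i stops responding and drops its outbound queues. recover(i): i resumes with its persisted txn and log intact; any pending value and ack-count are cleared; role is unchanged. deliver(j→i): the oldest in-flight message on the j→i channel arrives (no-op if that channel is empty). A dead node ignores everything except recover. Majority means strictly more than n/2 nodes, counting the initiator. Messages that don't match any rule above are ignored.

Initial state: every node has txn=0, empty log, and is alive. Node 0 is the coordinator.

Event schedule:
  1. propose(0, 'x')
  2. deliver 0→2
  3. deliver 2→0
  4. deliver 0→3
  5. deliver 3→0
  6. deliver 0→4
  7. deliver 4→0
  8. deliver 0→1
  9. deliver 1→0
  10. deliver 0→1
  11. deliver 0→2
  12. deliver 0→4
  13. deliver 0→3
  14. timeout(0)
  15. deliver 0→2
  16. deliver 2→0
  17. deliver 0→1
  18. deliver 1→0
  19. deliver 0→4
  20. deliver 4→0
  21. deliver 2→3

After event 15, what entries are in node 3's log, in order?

x

after 1 — propose(0,'x'): n0:coor/t1/[-]
after 2 — deliver 0→2: n2:part/t1/[-]
after 3 — deliver 2→0: ·
after 4 — deliver 0→3: n3:part/t1/[-]
after 5 — deliver 3→0: ·
after 6 — deliver 0→4: n4:part/t1/[-]
after 7 — deliver 4→0: ·
after 8 — deliver 0→1: n1:part/t1/[-]
after 9 — deliver 1→0: n0:coor/t1/[x]
after 10 — deliver 0→1: n1:part/t1/[x]
after 11 — deliver 0→2: n2:part/t1/[x]
after 12 — deliver 0→4: n4:part/t1/[x]
after 13 — deliver 0→3: n3:part/t1/[x]
after 14 — timeout(0): n0:coor/t2/[x]
after 15 — deliver 0→2: n2:part/t2/[x]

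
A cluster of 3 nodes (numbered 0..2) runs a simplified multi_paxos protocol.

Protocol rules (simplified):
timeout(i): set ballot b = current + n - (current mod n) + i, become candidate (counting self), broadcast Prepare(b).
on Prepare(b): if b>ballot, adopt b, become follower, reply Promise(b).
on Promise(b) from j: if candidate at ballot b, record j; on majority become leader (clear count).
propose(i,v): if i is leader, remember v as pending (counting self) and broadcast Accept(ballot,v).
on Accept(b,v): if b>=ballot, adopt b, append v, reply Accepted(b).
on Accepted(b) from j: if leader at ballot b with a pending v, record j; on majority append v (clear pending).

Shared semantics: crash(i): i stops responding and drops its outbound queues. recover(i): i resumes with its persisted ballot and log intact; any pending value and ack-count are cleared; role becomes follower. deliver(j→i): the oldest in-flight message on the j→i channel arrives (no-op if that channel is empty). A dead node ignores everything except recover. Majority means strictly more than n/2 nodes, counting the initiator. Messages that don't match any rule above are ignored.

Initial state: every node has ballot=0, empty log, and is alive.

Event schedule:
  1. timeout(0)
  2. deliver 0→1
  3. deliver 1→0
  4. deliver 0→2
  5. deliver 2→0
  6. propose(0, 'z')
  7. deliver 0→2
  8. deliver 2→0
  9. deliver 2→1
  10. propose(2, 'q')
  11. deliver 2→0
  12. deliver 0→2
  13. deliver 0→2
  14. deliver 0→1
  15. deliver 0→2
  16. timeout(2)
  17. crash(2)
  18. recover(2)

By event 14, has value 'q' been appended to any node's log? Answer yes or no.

e1 timeout(0): 0[cand,b=3,-]
e2 deliver 0→1: 1[foll,b=3,-]
e3 deliver 1→0: 0[lead,b=3,-]
e4 deliver 0→2: 2[foll,b=3,-]
e5 deliver 2→0: ·
e6 propose(0,'z'): ·
e7 deliver 0→2: 2[foll,b=3,z]
e8 deliver 2→0: 0[lead,b=3,z]
e9 deliver 2→1: ·
e10 propose(2,'q'): ·
e11 deliver 2→0: ·
e12 deliver 0→2: ·
e13 deliver 0→2: ·
e14 deliver 0→1: 1[foll,b=3,z]

no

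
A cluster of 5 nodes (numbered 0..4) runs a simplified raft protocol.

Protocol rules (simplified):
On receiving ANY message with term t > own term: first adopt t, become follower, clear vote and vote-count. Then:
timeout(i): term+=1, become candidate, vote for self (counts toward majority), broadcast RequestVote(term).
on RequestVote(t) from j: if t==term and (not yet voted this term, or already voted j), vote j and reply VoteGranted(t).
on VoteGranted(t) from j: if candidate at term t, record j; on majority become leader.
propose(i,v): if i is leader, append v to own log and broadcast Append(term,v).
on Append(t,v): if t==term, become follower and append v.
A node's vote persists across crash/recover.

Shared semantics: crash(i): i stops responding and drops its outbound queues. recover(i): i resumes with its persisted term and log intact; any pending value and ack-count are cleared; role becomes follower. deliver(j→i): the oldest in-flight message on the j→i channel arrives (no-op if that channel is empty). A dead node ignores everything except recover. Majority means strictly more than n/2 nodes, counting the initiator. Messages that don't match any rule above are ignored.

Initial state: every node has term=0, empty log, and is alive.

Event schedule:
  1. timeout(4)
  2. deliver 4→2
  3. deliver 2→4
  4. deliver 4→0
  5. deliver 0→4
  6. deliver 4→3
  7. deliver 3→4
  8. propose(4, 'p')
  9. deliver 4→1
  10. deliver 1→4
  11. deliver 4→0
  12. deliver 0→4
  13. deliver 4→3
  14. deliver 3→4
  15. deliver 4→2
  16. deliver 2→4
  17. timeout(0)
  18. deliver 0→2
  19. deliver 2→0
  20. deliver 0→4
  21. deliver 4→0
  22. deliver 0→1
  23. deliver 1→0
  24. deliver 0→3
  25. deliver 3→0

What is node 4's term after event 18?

step 1 timeout(4): 4={cand,t=1,log=-}
step 2 deliver 4→2: 2={foll,t=1,log=-}
step 3 deliver 2→4: —
step 4 deliver 4→0: 0={foll,t=1,log=-}
step 5 deliver 0→4: 4={lead,t=1,log=-}
step 6 deliver 4→3: 3={foll,t=1,log=-}
step 7 deliver 3→4: —
step 8 propose(4,'p'): 4={lead,t=1,log=p}
step 9 deliver 4→1: 1={foll,t=1,log=-}
step 10 deliver 1→4: —
step 11 deliver 4→0: 0={foll,t=1,log=p}
step 12 deliver 0→4: —
step 13 deliver 4→3: 3={foll,t=1,log=p}
step 14 deliver 3→4: —
step 15 deliver 4→2: 2={foll,t=1,log=p}
step 16 deliver 2→4: —
step 17 timeout(0): 0={cand,t=2,log=p}
step 18 deliver 0→2: 2={foll,t=2,log=p}

1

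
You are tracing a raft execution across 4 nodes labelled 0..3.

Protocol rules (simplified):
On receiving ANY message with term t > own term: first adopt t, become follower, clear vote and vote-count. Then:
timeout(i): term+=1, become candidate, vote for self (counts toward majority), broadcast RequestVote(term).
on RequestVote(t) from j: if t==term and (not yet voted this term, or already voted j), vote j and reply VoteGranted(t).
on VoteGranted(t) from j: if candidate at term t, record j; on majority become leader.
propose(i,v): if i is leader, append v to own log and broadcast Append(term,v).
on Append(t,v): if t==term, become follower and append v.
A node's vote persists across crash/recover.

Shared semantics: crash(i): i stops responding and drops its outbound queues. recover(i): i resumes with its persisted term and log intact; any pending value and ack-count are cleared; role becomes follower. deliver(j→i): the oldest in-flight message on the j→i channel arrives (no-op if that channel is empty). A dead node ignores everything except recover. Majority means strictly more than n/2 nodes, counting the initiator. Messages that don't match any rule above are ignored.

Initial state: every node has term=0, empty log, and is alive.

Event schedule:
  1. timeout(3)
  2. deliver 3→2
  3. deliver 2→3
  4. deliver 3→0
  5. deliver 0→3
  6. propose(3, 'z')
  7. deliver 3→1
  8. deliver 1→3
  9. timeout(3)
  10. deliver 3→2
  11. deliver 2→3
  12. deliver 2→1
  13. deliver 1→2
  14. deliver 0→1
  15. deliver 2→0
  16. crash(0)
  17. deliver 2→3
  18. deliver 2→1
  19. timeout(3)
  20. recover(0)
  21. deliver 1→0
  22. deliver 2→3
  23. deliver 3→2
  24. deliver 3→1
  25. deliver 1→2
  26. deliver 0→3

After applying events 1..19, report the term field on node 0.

1

e1 timeout(3): 3[cand,t=1,-]
e2 deliver 3→2: 2[foll,t=1,-]
e3 deliver 2→3: ·
e4 deliver 3→0: 0[foll,t=1,-]
e5 deliver 0→3: 3[lead,t=1,-]
e6 propose(3,'z'): 3[lead,t=1,z]
e7 deliver 3→1: 1[foll,t=1,-]
e8 deliver 1→3: ·
e9 timeout(3): 3[cand,t=2,z]
e10 deliver 3→2: 2[foll,t=1,z]
e11 deliver 2→3: ·
e12 deliver 2→1: ·
e13 deliver 1→2: ·
e14 deliver 0→1: ·
e15 deliver 2→0: ·
e16 crash(0): 0[✗foll,t=1,-]
e17 deliver 2→3: ·
e18 deliver 2→1: ·
e19 timeout(3): 3[cand,t=3,z]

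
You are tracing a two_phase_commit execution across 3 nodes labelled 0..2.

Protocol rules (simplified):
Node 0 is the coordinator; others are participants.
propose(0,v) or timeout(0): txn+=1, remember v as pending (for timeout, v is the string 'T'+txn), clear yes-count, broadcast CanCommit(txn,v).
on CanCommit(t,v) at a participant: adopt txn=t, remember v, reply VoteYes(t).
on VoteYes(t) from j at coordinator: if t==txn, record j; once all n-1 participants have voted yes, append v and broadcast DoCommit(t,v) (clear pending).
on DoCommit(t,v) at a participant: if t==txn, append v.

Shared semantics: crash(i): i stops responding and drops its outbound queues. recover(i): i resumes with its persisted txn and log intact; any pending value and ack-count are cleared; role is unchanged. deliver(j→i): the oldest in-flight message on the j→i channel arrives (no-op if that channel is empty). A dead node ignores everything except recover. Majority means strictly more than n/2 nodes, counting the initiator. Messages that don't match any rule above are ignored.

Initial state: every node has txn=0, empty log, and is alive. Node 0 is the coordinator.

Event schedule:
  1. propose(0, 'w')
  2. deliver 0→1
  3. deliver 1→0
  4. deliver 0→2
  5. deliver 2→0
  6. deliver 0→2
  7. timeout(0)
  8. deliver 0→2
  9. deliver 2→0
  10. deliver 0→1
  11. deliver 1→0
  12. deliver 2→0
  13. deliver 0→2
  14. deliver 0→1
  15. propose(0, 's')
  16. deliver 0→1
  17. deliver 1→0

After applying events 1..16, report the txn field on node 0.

e1 propose(0,'w'): 0[coor,t=1,-]
e2 deliver 0→1: 1[part,t=1,-]
e3 deliver 1→0: ·
e4 deliver 0→2: 2[part,t=1,-]
e5 deliver 2→0: 0[coor,t=1,w]
e6 deliver 0→2: 2[part,t=1,w]
e7 timeout(0): 0[coor,t=2,w]
e8 deliver 0→2: 2[part,t=2,w]
e9 deliver 2→0: ·
e10 deliver 0→1: 1[part,t=1,w]
e11 deliver 1→0: ·
e12 deliver 2→0: ·
e13 deliver 0→2: ·
e14 deliver 0→1: 1[part,t=2,w]
e15 propose(0,'s'): 0[coor,t=3,w]
e16 deliver 0→1: 1[part,t=3,w]

3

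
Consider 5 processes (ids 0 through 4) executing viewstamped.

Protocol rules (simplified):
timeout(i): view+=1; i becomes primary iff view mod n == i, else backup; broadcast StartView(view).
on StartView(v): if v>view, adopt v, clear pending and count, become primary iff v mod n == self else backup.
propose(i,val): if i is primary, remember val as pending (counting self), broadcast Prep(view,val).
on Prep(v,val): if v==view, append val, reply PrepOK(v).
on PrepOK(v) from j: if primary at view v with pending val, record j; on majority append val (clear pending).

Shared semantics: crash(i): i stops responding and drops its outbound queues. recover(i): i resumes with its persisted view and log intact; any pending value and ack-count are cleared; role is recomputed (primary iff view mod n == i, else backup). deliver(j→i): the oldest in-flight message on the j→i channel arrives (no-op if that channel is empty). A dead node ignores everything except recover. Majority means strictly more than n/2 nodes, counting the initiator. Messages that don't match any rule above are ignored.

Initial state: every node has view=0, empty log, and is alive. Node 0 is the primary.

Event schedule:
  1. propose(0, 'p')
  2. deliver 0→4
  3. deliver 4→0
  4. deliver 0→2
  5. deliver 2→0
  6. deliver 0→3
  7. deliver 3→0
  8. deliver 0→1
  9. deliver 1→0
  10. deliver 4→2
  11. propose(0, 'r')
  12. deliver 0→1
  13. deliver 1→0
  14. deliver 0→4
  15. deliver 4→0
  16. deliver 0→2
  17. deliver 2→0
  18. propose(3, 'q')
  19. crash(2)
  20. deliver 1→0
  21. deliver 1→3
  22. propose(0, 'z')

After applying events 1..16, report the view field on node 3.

e1 propose(0,'p'): ·
e2 deliver 0→4: 4[back,v=0,p]
e3 deliver 4→0: ·
e4 deliver 0→2: 2[back,v=0,p]
e5 deliver 2→0: 0[prim,v=0,p]
e6 deliver 0→3: 3[back,v=0,p]
e7 deliver 3→0: ·
e8 deliver 0→1: 1[back,v=0,p]
e9 deliver 1→0: ·
e10 deliver 4→2: ·
e11 propose(0,'r'): ·
e12 deliver 0→1: 1[back,v=0,p,r]
e13 deliver 1→0: ·
e14 deliver 0→4: 4[back,v=0,p,r]
e15 deliver 4→0: 0[prim,v=0,p,r]
e16 deliver 0→2: 2[back,v=0,p,r]

0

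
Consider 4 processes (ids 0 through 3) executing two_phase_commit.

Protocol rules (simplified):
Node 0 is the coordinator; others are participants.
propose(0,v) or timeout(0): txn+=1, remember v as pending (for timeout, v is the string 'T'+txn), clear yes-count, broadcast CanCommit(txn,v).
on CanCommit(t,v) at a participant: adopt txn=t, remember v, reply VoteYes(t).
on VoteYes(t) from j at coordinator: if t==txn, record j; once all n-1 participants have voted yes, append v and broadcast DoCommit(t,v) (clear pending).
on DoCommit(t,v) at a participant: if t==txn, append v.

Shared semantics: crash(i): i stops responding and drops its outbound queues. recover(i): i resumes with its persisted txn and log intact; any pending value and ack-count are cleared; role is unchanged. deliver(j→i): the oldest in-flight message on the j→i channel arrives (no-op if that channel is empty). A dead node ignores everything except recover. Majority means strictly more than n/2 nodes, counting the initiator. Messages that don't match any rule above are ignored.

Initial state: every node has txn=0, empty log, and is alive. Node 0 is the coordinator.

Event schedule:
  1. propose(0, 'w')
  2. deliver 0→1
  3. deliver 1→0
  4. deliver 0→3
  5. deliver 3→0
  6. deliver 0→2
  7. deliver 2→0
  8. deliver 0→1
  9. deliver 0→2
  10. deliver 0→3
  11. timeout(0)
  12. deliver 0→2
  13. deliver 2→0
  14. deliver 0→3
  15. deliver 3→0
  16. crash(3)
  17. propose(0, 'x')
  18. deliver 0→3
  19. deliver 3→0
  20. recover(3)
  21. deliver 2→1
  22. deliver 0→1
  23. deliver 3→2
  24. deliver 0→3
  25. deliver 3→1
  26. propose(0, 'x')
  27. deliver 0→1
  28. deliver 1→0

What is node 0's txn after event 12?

2

1. propose(0,'w'):  <0:coor t1 ->
2. deliver 0→1:  <1:part t1 ->
3. deliver 1→0:  nop
4. deliver 0→3:  <3:part t1 ->
5. deliver 3→0:  nop
6. deliver 0→2:  <2:part t1 ->
7. deliver 2→0:  <0:coor t1 w>
8. deliver 0→1:  <1:part t1 w>
9. deliver 0→2:  <2:part t1 w>
10. deliver 0→3:  <3:part t1 w>
11. timeout(0):  <0:coor t2 w>
12. deliver 0→2:  <2:part t2 w>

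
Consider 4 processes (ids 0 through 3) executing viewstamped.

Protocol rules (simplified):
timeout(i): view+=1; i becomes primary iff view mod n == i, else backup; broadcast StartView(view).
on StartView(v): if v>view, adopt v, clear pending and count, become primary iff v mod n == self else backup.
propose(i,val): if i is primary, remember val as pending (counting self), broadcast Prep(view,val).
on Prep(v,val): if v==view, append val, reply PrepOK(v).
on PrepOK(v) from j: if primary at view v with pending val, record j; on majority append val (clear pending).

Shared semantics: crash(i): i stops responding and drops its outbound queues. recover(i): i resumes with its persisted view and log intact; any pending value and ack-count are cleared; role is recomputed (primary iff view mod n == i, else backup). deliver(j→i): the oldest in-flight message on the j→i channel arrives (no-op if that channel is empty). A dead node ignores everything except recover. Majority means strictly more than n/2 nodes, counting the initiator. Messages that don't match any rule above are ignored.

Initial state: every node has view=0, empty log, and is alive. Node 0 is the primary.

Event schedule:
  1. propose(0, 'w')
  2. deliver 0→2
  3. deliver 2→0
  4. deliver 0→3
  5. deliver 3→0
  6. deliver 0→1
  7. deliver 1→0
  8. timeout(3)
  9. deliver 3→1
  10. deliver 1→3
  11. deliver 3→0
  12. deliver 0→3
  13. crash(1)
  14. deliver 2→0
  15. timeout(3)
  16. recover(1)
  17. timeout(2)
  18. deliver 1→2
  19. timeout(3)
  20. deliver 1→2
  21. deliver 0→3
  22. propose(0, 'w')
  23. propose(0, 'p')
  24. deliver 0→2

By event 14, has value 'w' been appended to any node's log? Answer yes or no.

after 1 — propose(0,'w'): ·
after 2 — deliver 0→2: n2:back/v0/[w]
after 3 — deliver 2→0: ·
after 4 — deliver 0→3: n3:back/v0/[w]
after 5 — deliver 3→0: n0:prim/v0/[w]
after 6 — deliver 0→1: n1:back/v0/[w]
after 7 — deliver 1→0: ·
after 8 — timeout(3): n3:back/v1/[w]
after 9 — deliver 3→1: n1:prim/v1/[w]
after 10 — deliver 1→3: ·
after 11 — deliver 3→0: n0:back/v1/[w]
after 12 — deliver 0→3: ·
after 13 — crash(1): n1:✗prim/v1/[w]
after 14 — deliver 2→0: ·

yes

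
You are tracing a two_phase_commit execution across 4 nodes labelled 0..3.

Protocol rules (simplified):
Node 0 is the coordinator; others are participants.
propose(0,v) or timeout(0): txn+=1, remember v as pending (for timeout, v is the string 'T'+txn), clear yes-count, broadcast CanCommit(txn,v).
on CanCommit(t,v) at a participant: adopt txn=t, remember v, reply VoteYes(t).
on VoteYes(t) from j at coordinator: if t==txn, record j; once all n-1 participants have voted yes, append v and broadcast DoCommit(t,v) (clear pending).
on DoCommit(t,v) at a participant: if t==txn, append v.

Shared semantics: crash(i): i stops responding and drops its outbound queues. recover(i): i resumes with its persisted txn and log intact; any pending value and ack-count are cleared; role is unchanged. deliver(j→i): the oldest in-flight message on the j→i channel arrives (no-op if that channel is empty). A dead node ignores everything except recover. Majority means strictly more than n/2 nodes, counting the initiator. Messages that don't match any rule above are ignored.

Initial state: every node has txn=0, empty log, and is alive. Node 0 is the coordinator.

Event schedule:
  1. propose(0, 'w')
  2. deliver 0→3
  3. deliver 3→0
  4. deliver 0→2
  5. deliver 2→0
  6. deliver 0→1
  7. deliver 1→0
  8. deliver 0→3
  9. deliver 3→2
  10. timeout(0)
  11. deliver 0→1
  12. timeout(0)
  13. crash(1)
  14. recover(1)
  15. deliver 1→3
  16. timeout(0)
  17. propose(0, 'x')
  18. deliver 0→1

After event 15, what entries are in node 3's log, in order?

[1] propose(0,'w') → N0(coor t1 [-])
[2] deliver 0→3 → N3(part t1 [-])
[3] deliver 3→0 → ∅
[4] deliver 0→2 → N2(part t1 [-])
[5] deliver 2→0 → ∅
[6] deliver 0→1 → N1(part t1 [-])
[7] deliver 1→0 → N0(coor t1 [w])
[8] deliver 0→3 → N3(part t1 [w])
[9] deliver 3→2 → ∅
[10] timeout(0) → N0(coor t2 [w])
[11] deliver 0→1 → N1(part t1 [w])
[12] timeout(0) → N0(coor t3 [w])
[13] crash(1) → N1(✗part t1 [w])
[14] recover(1) → N1(part t1 [w])
[15] deliver 1→3 → ∅

w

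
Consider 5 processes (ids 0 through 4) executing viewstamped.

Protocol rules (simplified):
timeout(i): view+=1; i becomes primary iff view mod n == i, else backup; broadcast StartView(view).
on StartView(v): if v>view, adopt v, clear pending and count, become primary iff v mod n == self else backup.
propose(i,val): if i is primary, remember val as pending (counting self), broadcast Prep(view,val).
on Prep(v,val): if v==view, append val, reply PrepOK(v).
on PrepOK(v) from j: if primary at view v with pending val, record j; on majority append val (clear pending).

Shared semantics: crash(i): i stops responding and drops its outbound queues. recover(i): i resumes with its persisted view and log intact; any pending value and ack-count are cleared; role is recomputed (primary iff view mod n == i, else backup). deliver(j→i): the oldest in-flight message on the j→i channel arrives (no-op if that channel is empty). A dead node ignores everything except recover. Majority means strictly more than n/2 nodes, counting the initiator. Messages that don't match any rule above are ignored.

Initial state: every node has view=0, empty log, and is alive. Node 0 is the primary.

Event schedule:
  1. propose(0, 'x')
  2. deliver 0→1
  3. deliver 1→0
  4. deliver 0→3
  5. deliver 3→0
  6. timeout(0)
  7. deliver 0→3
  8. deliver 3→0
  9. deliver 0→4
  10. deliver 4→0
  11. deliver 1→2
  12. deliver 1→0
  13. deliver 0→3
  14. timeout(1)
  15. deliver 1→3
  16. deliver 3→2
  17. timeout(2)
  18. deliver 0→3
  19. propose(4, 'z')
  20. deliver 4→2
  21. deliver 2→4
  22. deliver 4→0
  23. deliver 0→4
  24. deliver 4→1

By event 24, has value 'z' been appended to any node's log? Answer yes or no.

no

e1 propose(0,'x'): ·
e2 deliver 0→1: 1[back,v=0,x]
e3 deliver 1→0: ·
e4 deliver 0→3: 3[back,v=0,x]
e5 deliver 3→0: 0[prim,v=0,x]
e6 timeout(0): 0[back,v=1,x]
e7 deliver 0→3: 3[back,v=1,x]
e8 deliver 3→0: ·
e9 deliver 0→4: 4[back,v=0,x]
e10 deliver 4→0: ·
e11 deliver 1→2: ·
e12 deliver 1→0: ·
e13 deliver 0→3: ·
e14 timeout(1): 1[prim,v=1,x]
e15 deliver 1→3: ·
e16 deliver 3→2: ·
e17 timeout(2): 2[back,v=1,-]
e18 deliver 0→3: ·
e19 propose(4,'z'): ·
e20 deliver 4→2: ·
e21 deliver 2→4: 4[back,v=1,x]
e22 deliver 4→0: ·
e23 deliver 0→4: ·
e24 deliver 4→1: ·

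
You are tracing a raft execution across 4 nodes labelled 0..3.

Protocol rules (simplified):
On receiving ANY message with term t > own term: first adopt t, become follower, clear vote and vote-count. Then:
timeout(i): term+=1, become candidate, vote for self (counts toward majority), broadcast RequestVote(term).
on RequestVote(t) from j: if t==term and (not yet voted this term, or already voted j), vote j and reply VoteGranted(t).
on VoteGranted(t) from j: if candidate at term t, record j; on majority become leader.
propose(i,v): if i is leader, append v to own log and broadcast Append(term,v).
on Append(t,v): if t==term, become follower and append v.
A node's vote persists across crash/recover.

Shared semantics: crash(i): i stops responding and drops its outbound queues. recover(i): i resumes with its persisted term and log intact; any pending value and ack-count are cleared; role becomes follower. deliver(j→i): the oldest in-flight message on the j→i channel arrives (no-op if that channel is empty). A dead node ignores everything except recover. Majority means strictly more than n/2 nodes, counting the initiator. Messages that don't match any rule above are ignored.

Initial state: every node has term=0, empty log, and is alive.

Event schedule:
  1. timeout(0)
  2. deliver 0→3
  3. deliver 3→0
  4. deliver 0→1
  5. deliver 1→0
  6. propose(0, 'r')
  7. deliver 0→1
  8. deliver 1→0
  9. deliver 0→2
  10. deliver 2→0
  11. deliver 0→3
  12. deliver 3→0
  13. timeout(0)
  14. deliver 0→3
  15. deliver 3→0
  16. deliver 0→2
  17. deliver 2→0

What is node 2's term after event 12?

[1] timeout(0) → N0(cand t1 [-])
[2] deliver 0→3 → N3(foll t1 [-])
[3] deliver 3→0 → ∅
[4] deliver 0→1 → N1(foll t1 [-])
[5] deliver 1→0 → N0(lead t1 [-])
[6] propose(0,'r') → N0(lead t1 [r])
[7] deliver 0→1 → N1(foll t1 [r])
[8] deliver 1→0 → ∅
[9] deliver 0→2 → N2(foll t1 [-])
[10] deliver 2→0 → ∅
[11] deliver 0→3 → N3(foll t1 [r])
[12] deliver 3→0 → ∅

1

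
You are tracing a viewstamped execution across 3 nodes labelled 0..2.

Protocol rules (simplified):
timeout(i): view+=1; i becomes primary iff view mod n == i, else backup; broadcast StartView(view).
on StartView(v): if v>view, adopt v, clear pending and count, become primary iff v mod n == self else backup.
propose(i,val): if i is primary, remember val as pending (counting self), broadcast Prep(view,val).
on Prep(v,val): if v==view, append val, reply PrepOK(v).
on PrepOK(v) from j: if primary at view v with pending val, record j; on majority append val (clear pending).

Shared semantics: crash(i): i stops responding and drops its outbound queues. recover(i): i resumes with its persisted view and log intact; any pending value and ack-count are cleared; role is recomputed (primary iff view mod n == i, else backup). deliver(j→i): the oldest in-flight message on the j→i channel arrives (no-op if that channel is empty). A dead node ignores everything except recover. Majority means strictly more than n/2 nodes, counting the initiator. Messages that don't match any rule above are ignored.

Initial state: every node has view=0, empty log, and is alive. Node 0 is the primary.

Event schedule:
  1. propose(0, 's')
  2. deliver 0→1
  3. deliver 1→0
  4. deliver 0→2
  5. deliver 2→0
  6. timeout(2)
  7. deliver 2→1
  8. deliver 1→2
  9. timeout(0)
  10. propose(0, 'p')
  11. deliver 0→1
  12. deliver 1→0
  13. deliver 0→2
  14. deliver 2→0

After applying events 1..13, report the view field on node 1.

1

step 1 propose(0,'s'): —
step 2 deliver 0→1: 1={back,v=0,log=s}
step 3 deliver 1→0: 0={prim,v=0,log=s}
step 4 deliver 0→2: 2={back,v=0,log=s}
step 5 deliver 2→0: —
step 6 timeout(2): 2={back,v=1,log=s}
step 7 deliver 2→1: 1={prim,v=1,log=s}
step 8 deliver 1→2: —
step 9 timeout(0): 0={back,v=1,log=s}
step 10 propose(0,'p'): —
step 11 deliver 0→1: —
step 12 deliver 1→0: —
step 13 deliver 0→2: —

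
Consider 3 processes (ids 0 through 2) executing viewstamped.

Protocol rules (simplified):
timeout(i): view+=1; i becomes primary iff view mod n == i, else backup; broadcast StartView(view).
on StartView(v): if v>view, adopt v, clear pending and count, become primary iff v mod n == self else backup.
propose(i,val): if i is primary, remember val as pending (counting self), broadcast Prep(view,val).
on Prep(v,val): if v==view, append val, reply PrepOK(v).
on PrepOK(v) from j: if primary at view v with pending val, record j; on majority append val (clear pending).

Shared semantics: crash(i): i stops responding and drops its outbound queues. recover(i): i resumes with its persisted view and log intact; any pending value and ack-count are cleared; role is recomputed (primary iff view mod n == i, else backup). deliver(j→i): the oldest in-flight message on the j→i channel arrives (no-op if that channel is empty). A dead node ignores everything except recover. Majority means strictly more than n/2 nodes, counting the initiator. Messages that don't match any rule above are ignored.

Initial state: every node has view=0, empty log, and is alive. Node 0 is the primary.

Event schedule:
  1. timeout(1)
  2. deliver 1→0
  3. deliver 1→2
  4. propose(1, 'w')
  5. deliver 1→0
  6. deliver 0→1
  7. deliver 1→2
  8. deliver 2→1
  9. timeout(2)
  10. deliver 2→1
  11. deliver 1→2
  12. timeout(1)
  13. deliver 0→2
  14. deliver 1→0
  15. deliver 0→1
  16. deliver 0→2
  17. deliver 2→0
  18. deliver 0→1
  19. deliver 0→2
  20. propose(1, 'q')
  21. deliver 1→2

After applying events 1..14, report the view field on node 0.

e1 timeout(1): 1[prim,v=1,-]
e2 deliver 1→0: 0[back,v=1,-]
e3 deliver 1→2: 2[back,v=1,-]
e4 propose(1,'w'): ·
e5 deliver 1→0: 0[back,v=1,w]
e6 deliver 0→1: 1[prim,v=1,w]
e7 deliver 1→2: 2[back,v=1,w]
e8 deliver 2→1: ·
e9 timeout(2): 2[prim,v=2,w]
e10 deliver 2→1: 1[back,v=2,w]
e11 deliver 1→2: ·
e12 timeout(1): 1[back,v=3,w]
e13 deliver 0→2: ·
e14 deliver 1→0: 0[prim,v=3,w]

3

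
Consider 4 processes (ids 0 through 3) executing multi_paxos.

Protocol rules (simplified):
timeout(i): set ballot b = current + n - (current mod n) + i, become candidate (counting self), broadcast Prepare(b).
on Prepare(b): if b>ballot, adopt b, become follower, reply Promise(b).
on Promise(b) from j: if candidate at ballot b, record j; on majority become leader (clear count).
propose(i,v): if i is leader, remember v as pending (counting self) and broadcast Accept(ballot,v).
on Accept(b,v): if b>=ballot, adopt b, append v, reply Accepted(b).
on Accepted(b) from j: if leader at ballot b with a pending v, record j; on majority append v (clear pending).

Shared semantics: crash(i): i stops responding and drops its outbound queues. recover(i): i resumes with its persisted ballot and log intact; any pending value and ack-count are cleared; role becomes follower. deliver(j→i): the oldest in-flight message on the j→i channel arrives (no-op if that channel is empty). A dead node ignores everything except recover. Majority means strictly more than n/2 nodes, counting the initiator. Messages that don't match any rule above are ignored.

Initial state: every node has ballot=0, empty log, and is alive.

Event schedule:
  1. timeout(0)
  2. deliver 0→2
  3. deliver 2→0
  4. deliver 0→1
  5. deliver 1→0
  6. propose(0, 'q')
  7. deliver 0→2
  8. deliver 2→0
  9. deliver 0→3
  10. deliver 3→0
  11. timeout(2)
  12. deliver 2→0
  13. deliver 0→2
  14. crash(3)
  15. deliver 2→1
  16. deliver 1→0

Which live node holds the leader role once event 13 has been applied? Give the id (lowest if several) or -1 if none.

after 1 — timeout(0): n0:cand/b4/[-]
after 2 — deliver 0→2: n2:foll/b4/[-]
after 3 — deliver 2→0: ·
after 4 — deliver 0→1: n1:foll/b4/[-]
after 5 — deliver 1→0: n0:lead/b4/[-]
after 6 — propose(0,'q'): ·
after 7 — deliver 0→2: n2:foll/b4/[q]
after 8 — deliver 2→0: ·
after 9 — deliver 0→3: n3:foll/b4/[-]
after 10 — deliver 3→0: ·
after 11 — timeout(2): n2:cand/b10/[q]
after 12 — deliver 2→0: n0:foll/b10/[-]
after 13 — deliver 0→2: ·

-1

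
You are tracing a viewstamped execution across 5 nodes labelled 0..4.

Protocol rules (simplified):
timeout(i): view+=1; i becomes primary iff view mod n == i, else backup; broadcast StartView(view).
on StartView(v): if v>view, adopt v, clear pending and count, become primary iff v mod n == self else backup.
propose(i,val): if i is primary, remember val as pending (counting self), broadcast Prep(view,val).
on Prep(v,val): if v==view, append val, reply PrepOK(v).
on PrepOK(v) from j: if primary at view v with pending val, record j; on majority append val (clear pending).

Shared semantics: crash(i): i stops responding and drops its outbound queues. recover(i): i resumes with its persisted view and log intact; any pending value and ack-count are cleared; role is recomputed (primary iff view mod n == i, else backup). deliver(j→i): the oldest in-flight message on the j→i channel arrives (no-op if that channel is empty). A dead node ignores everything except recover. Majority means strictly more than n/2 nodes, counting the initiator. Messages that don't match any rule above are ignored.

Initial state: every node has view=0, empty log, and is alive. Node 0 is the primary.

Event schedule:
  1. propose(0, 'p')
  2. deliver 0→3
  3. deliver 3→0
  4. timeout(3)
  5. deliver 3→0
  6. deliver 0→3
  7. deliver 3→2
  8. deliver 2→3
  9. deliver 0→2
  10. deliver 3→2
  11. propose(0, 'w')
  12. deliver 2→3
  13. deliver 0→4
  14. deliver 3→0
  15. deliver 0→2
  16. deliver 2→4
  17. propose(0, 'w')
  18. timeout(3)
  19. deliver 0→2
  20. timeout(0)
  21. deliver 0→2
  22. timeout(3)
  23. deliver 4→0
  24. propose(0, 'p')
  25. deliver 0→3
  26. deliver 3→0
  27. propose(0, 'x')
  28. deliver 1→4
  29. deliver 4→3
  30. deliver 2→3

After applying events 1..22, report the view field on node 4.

step 1 propose(0,'p'): —
step 2 deliver 0→3: 3={back,v=0,log=p}
step 3 deliver 3→0: —
step 4 timeout(3): 3={back,v=1,log=p}
step 5 deliver 3→0: 0={back,v=1,log=-}
step 6 deliver 0→3: —
step 7 deliver 3→2: 2={back,v=1,log=-}
step 8 deliver 2→3: —
step 9 deliver 0→2: —
step 10 deliver 3→2: —
step 11 propose(0,'w'): —
step 12 deliver 2→3: —
step 13 deliver 0→4: 4={back,v=0,log=p}
step 14 deliver 3→0: —
step 15 deliver 0→2: —
step 16 deliver 2→4: —
step 17 propose(0,'w'): —
step 18 timeout(3): 3={back,v=2,log=p}
step 19 deliver 0→2: —
step 20 timeout(0): 0={back,v=2,log=-}
step 21 deliver 0→2: 2={prim,v=2,log=-}
step 22 timeout(3): 3={prim,v=3,log=p}

0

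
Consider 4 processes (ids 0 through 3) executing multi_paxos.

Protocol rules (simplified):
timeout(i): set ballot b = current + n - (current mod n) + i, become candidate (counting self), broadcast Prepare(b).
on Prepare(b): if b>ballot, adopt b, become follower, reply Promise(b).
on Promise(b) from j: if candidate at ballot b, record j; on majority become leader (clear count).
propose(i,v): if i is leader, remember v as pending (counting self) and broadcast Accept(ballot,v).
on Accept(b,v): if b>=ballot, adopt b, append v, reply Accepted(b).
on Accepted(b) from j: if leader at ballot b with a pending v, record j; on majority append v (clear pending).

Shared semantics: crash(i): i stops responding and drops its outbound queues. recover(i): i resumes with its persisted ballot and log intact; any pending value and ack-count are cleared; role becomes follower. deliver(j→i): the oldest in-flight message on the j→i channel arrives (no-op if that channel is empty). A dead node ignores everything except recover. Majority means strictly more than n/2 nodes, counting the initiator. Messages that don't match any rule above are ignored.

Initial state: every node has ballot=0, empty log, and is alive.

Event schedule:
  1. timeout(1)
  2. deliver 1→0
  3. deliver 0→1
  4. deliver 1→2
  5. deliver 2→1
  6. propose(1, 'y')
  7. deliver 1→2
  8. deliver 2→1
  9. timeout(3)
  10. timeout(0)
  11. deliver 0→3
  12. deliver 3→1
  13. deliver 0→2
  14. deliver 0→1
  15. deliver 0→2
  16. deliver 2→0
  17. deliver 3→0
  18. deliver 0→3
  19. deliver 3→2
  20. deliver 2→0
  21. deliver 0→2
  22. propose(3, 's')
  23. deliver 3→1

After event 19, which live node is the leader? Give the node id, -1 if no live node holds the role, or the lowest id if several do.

step 1 timeout(1): 1={cand,b=5,log=-}
step 2 deliver 1→0: 0={foll,b=5,log=-}
step 3 deliver 0→1: —
step 4 deliver 1→2: 2={foll,b=5,log=-}
step 5 deliver 2→1: 1={lead,b=5,log=-}
step 6 propose(1,'y'): —
step 7 deliver 1→2: 2={foll,b=5,log=y}
step 8 deliver 2→1: —
step 9 timeout(3): 3={cand,b=7,log=-}
step 10 timeout(0): 0={cand,b=8,log=-}
step 11 deliver 0→3: 3={foll,b=8,log=-}
step 12 deliver 3→1: 1={foll,b=7,log=-}
step 13 deliver 0→2: 2={foll,b=8,log=y}
step 14 deliver 0→1: 1={foll,b=8,log=-}
step 15 deliver 0→2: —
step 16 deliver 2→0: —
step 17 deliver 3→0: —
step 18 deliver 0→3: —
step 19 deliver 3→2: —

-1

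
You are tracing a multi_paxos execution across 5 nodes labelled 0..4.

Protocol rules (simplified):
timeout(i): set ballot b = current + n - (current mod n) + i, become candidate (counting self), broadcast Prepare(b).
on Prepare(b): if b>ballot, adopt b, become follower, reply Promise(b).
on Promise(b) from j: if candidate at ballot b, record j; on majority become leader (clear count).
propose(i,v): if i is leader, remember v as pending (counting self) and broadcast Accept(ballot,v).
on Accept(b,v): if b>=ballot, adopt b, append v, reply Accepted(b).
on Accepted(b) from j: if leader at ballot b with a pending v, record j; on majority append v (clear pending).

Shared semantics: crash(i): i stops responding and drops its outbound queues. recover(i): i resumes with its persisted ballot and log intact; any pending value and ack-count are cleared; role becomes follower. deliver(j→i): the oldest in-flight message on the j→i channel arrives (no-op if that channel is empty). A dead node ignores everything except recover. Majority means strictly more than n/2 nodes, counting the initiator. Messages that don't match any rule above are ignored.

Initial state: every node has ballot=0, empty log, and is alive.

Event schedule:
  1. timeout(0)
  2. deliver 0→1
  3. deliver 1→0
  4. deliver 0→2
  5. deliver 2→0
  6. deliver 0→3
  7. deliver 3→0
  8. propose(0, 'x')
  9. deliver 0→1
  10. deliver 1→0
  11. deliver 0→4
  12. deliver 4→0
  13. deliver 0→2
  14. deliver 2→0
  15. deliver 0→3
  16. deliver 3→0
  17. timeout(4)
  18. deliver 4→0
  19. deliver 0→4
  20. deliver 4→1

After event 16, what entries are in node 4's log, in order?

empty

after 1 — timeout(0): n0:cand/b5/[-]
after 2 — deliver 0→1: n1:foll/b5/[-]
after 3 — deliver 1→0: ·
after 4 — deliver 0→2: n2:foll/b5/[-]
after 5 — deliver 2→0: n0:lead/b5/[-]
after 6 — deliver 0→3: n3:foll/b5/[-]
after 7 — deliver 3→0: ·
after 8 — propose(0,'x'): ·
after 9 — deliver 0→1: n1:foll/b5/[x]
after 10 — deliver 1→0: ·
after 11 — deliver 0→4: n4:foll/b5/[-]
after 12 — deliver 4→0: ·
after 13 — deliver 0→2: n2:foll/b5/[x]
after 14 — deliver 2→0: n0:lead/b5/[x]
after 15 — deliver 0→3: n3:foll/b5/[x]
after 16 — deliver 3→0: ·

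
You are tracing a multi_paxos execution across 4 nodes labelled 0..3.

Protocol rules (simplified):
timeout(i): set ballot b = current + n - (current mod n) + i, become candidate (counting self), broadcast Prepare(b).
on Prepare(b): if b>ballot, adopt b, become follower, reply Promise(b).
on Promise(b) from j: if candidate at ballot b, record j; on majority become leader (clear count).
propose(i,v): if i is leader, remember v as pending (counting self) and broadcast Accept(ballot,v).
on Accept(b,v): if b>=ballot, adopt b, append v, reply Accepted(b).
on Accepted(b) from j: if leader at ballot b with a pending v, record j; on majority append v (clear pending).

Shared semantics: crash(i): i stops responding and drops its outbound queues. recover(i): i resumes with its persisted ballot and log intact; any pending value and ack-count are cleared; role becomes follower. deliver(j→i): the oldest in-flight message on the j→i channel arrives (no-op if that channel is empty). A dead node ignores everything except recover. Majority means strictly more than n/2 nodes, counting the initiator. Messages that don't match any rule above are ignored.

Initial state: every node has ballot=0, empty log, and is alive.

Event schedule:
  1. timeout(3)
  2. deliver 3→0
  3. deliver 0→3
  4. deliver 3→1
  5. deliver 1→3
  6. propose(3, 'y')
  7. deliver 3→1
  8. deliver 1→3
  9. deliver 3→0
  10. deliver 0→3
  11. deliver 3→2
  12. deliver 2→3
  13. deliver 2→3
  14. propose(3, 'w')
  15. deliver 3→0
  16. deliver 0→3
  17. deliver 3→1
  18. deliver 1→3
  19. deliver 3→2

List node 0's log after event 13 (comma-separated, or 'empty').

y

[1] timeout(3) → N3(cand b7 [-])
[2] deliver 3→0 → N0(foll b7 [-])
[3] deliver 0→3 → ∅
[4] deliver 3→1 → N1(foll b7 [-])
[5] deliver 1→3 → N3(lead b7 [-])
[6] propose(3,'y') → ∅
[7] deliver 3→1 → N1(foll b7 [y])
[8] deliver 1→3 → ∅
[9] deliver 3→0 → N0(foll b7 [y])
[10] deliver 0→3 → N3(lead b7 [y])
[11] deliver 3→2 → N2(foll b7 [-])
[12] deliver 2→3 → ∅
[13] deliver 2→3 → ∅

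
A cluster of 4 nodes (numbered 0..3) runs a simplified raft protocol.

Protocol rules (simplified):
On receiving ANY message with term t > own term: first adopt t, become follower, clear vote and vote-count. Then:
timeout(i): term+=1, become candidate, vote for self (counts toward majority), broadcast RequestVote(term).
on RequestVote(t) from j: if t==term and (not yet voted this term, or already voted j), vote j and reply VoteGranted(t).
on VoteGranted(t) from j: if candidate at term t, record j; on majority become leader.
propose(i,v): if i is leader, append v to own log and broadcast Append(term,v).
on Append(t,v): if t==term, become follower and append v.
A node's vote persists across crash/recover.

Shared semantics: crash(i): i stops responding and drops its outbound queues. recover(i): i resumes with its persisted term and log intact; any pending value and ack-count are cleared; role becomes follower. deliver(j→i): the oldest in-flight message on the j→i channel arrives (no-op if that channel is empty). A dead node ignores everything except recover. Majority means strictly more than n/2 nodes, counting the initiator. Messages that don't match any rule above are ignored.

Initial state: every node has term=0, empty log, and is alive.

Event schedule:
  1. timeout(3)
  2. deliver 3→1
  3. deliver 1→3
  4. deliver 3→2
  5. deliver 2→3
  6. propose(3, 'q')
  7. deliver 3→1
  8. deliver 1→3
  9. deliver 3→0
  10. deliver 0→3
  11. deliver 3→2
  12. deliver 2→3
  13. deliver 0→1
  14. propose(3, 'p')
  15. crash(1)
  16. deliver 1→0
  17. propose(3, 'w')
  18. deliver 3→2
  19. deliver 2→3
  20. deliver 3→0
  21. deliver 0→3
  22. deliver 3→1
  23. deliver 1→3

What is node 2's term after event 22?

1

e1 timeout(3): 3[cand,t=1,-]
e2 deliver 3→1: 1[foll,t=1,-]
e3 deliver 1→3: ·
e4 deliver 3→2: 2[foll,t=1,-]
e5 deliver 2→3: 3[lead,t=1,-]
e6 propose(3,'q'): 3[lead,t=1,q]
e7 deliver 3→1: 1[foll,t=1,q]
e8 deliver 1→3: ·
e9 deliver 3→0: 0[foll,t=1,-]
e10 deliver 0→3: ·
e11 deliver 3→2: 2[foll,t=1,q]
e12 deliver 2→3: ·
e13 deliver 0→1: ·
e14 propose(3,'p'): 3[lead,t=1,q,p]
e15 crash(1): 1[✗foll,t=1,q]
e16 deliver 1→0: ·
e17 propose(3,'w'): 3[lead,t=1,q,p,w]
e18 deliver 3→2: 2[foll,t=1,q,p]
e19 deliver 2→3: ·
e20 deliver 3→0: 0[foll,t=1,q]
e21 deliver 0→3: ·
e22 deliver 3→1: ·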